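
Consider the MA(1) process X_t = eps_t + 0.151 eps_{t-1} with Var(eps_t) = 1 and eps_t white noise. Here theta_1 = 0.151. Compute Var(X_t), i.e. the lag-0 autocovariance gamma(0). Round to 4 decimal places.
\gamma(0) = 1.0228

For an MA(q) process X_t = eps_t + sum_i theta_i eps_{t-i} with
Var(eps_t) = sigma^2, the variance is
  gamma(0) = sigma^2 * (1 + sum_i theta_i^2).
  sum_i theta_i^2 = (0.151)^2 = 0.022801.
  gamma(0) = 1 * (1 + 0.022801) = 1 * 1.022801 = 1.022801, which rounds to 1.0228.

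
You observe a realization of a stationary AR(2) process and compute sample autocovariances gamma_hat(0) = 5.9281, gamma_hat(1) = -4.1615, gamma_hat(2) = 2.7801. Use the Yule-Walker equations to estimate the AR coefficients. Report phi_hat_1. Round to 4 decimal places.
\hat\phi_{1} = -0.7350

The Yule-Walker equations for an AR(p) process read, in matrix form,
  Gamma_p phi = r_p,   with   (Gamma_p)_{ij} = gamma(|i - j|),
                       (r_p)_i = gamma(i),   i,j = 1..p.
Substitute the sample gammas (Toeplitz matrix and right-hand side of size 2):
  Gamma_p = [[5.9281, -4.1615], [-4.1615, 5.9281]]
  r_p     = [-4.1615, 2.7801]
Written out:
  5.9281 phi_1 - 4.1615 phi_2 = -4.1615
  -4.1615 phi_1 + 5.9281 phi_2 = 2.7801
Solve by Cramer's rule:
  det = gamma(0)^2 - gamma(1)^2 = (5.9281)^2 - (-4.1615)^2 = 35.14236961 - 17.31808225 = 17.82428736
  phi_hat_1 = [gamma(1) gamma(0) - gamma(1) gamma(2)] / det = [(-4.1615)(5.9281) - (-4.1615)(2.7801)] / 17.82428736 = -13.100402 / 17.82428736 = -0.735
  phi_hat_2 = [gamma(0) gamma(2) - gamma(1)^2] / det = [(5.9281)(2.7801) - (-4.1615)^2] / 17.82428736 = -0.83737144 / 17.82428736 = -0.047
So phi_hat = [-0.7350, -0.0470].
Therefore phi_hat_1 = -0.7350.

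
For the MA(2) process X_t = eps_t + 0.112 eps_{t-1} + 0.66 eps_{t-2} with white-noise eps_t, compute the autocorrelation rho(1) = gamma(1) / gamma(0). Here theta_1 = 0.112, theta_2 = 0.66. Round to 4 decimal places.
\rho(1) = 0.1284

For an MA(q) process with theta_0 = 1, the autocovariance is
  gamma(k) = sigma^2 * sum_{i=0..q-k} theta_i * theta_{i+k},
and rho(k) = gamma(k) / gamma(0). Sigma^2 cancels.
  numerator   = (1)*(0.112) + (0.112)*(0.66) = 0.18592.
  denominator = (1)^2 + (0.112)^2 + (0.66)^2 = 1.448144.
  rho(1) = 0.18592 / 1.448144 = 0.1284.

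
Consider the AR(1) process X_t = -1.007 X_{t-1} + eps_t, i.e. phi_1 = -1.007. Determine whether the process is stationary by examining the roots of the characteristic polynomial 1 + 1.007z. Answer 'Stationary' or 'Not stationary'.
\text{Not stationary}

The AR(p) characteristic polynomial is P(z) = 1 + 1.007z.
Stationarity requires all roots to lie outside the unit circle, i.e. |z| > 1 for every root.
This is linear in z: 1 + (1.007) z = 0  =>  z = -1/(1.007) = -0.993049,  |z| = 0.993049.
Moduli of all roots: 0.9930.
All moduli strictly greater than 1? No.
Verdict: Not stationary.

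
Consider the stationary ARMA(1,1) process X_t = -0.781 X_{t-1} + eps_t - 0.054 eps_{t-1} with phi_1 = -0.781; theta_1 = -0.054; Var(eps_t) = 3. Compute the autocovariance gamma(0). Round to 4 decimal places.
\gamma(0) = 8.3627

Multiply the model equation by X_{t-k} and take expectations. With theta_0 = psi_0 = 1 and psi_j the MA(infinity) weights, this gives
  gamma(k) - sum_i phi_i gamma(k-i) = c_k,
  c_k = sigma^2 * sum_{j=k..q} theta_j psi_{j-k}   (c_k = 0 for k > q),
using gamma(-m) = gamma(m).
psi-weights needed (psi_j = theta_j + sum_i phi_i psi_{j-i}):
  psi_1 = theta_1 + phi_1 = -0.054 + (-0.781) = -0.835
Right-hand sides:
  c_0 = sigma^2 (1 + theta_1 psi_1) = 3 * (1 + (-0.054)(-0.835)) = 3 * 1.04509 = 3.13527
  c_1 = sigma^2 theta_1 = 3 * (-0.054) = -0.162
  c_2 = 0
Equations for k = 0 and k = 1 (AR order 1):
  gamma(0) = phi_1 gamma(1) + c_0
  gamma(1) = phi_1 gamma(0) + c_1
Substituting the second into the first: gamma(0) (1 - phi_1^2) = c_0 + phi_1 c_1, so
  gamma(0) = (c_0 + phi_1 c_1) / (1 - phi_1^2) = (3.13527 + (-0.781)(-0.162)) / (1 - (-0.781)^2) = 3.261792 / 0.390039 = 8.362733.
Therefore gamma(0) = 8.3627 (to 4 decimal places).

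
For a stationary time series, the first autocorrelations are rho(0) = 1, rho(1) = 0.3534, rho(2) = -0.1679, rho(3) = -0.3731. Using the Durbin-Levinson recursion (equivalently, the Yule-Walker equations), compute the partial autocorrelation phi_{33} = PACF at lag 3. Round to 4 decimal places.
\phi_{33} = -0.2260

The PACF at lag k is phi_{kk}, the last component of the solution
to the Yule-Walker system G_k phi = r_k where
  (G_k)_{ij} = rho(|i - j|), (r_k)_i = rho(i), i,j = 1..k.
Equivalently, Durbin-Levinson gives phi_{kk} iteratively:
  phi_{11} = rho(1)
  phi_{kk} = [rho(k) - sum_{j=1..k-1} phi_{k-1,j} rho(k-j)]
            / [1 - sum_{j=1..k-1} phi_{k-1,j} rho(j)],
  phi_{k,j} = phi_{k-1,j} - phi_{kk} phi_{k-1,k-j},  j = 1..k-1.
Step k = 1:
  phi_11 = rho(1) = 0.3534.
Step k = 2:
  phi_22 = [rho(2) - phi_11 rho(1)] / [1 - phi_11 rho(1)] = [-0.1679 - (0.3534)(0.3534)] / [1 - (0.3534)(0.3534)]
         = -0.29279156 / 0.87510844 = -0.334577.
  Update: phi_21 = phi_11 - phi_22 phi_11 = 0.3534 - (-0.334577)(0.3534) = 0.47164.
Step k = 3:
  phi_33 = [rho(3) - phi_21 rho(2) - phi_22 rho(1)] / [1 - phi_21 rho(1) - phi_22 rho(2)]
    numerator   = -0.3731 - (0.47164)(-0.1679) - (-0.334577)(0.3534) = -0.17567202
    denominator = 1 - (0.47164)(0.3534) - (-0.334577)(-0.1679) = 0.77714698
  phi_33 = -0.17567202 / 0.77714698 = -0.226.
Therefore phi_{33} = -0.2260.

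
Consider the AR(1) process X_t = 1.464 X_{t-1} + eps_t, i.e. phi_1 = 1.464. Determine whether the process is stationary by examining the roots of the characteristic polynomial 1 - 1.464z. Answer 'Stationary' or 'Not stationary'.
\text{Not stationary}

The AR(p) characteristic polynomial is P(z) = 1 - 1.464z.
Stationarity requires all roots to lie outside the unit circle, i.e. |z| > 1 for every root.
This is linear in z: 1 + (-1.464) z = 0  =>  z = -1/(-1.464) = 0.68306,  |z| = 0.68306.
Moduli of all roots: 0.6831.
All moduli strictly greater than 1? No.
Verdict: Not stationary.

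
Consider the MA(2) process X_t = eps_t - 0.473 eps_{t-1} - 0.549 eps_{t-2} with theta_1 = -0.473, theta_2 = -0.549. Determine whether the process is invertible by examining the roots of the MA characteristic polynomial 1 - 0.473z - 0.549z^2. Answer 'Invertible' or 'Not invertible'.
\text{Not invertible}

The MA(q) characteristic polynomial is P(z) = 1 - 0.473z - 0.549z^2.
Invertibility requires all roots to lie outside the unit circle, i.e. |z| > 1 for every root.
Set 1 + (-0.473) z + (-0.549) z^2 = 0, i.e. a z^2 + b z + c = 0 with a = -0.549, b = -0.473, c = 1.
Discriminant D = b^2 - 4ac = (-0.473)^2 - 4*(-0.549)*1 = 0.223729 - (-2.196) = 2.419729.
D >= 0, so the roots are real: z = (-b +/- sqrt(D)) / (2a) = (0.473 +/- 1.555548) / (-1.098).
  z_1 = (0.473 + 1.555548) / (-1.098) = -1.8475,   |z_1| = 1.8475.
  z_2 = (0.473 - 1.555548) / (-1.098) = 0.9859,   |z_2| = 0.9859.
Moduli of all roots: 1.8475, 0.9859.
All moduli strictly greater than 1? No.
Verdict: Not invertible.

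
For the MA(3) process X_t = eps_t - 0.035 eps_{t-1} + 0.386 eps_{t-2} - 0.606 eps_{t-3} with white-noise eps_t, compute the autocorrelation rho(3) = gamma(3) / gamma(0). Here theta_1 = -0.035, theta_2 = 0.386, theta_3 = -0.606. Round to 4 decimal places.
\rho(3) = -0.3994

For an MA(q) process with theta_0 = 1, the autocovariance is
  gamma(k) = sigma^2 * sum_{i=0..q-k} theta_i * theta_{i+k},
and rho(k) = gamma(k) / gamma(0). Sigma^2 cancels.
  numerator   = (1)*(-0.606) = -0.606.
  denominator = (1)^2 + (-0.035)^2 + (0.386)^2 + (-0.606)^2 = 1.517457.
  rho(3) = -0.606 / 1.517457 = -0.3994.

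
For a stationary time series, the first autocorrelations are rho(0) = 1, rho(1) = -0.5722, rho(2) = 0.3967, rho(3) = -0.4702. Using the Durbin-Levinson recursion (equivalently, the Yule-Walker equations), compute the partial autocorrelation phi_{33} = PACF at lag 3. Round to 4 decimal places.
\phi_{33} = -0.3120

The PACF at lag k is phi_{kk}, the last component of the solution
to the Yule-Walker system G_k phi = r_k where
  (G_k)_{ij} = rho(|i - j|), (r_k)_i = rho(i), i,j = 1..k.
Equivalently, Durbin-Levinson gives phi_{kk} iteratively:
  phi_{11} = rho(1)
  phi_{kk} = [rho(k) - sum_{j=1..k-1} phi_{k-1,j} rho(k-j)]
            / [1 - sum_{j=1..k-1} phi_{k-1,j} rho(j)],
  phi_{k,j} = phi_{k-1,j} - phi_{kk} phi_{k-1,k-j},  j = 1..k-1.
Step k = 1:
  phi_11 = rho(1) = -0.5722.
Step k = 2:
  phi_22 = [rho(2) - phi_11 rho(1)] / [1 - phi_11 rho(1)] = [0.3967 - (-0.5722)(-0.5722)] / [1 - (-0.5722)(-0.5722)]
         = 0.06928716 / 0.67258716 = 0.103016.
  Update: phi_21 = phi_11 - phi_22 phi_11 = -0.5722 - (0.103016)(-0.5722) = -0.513254.
Step k = 3:
  phi_33 = [rho(3) - phi_21 rho(2) - phi_22 rho(1)] / [1 - phi_21 rho(1) - phi_22 rho(2)]
    numerator   = -0.4702 - (-0.513254)(0.3967) - (0.103016)(-0.5722) = -0.20764633
    denominator = 1 - (-0.513254)(-0.5722) - (0.103016)(0.3967) = 0.66544948
  phi_33 = -0.20764633 / 0.66544948 = -0.312.
Therefore phi_{33} = -0.3120.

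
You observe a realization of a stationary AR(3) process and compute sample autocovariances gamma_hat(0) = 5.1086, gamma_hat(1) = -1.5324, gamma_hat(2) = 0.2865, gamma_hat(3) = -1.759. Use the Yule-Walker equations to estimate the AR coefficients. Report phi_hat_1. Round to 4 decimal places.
\hat\phi_{1} = -0.3250

The Yule-Walker equations for an AR(p) process read, in matrix form,
  Gamma_p phi = r_p,   with   (Gamma_p)_{ij} = gamma(|i - j|),
                       (r_p)_i = gamma(i),   i,j = 1..p.
Substitute the sample gammas (Toeplitz matrix and right-hand side of size 3):
  Gamma_p = [[5.1086, -1.5324, 0.2865], [-1.5324, 5.1086, -1.5324], [0.2865, -1.5324, 5.1086]]
  r_p     = [-1.5324, 0.2865, -1.759]
Written out (R1..R3):
  (R1) 5.1086 phi_1 - 1.5324 phi_2 + 0.2865 phi_3 = -1.5324
  (R2) -1.5324 phi_1 + 5.1086 phi_2 - 1.5324 phi_3 = 0.2865
  (R3) 0.2865 phi_1 - 1.5324 phi_2 + 5.1086 phi_3 = -1.759
Gaussian elimination:
  R2 <- R2 - (-1.5324/5.1086) R1 = R2 - (-0.299965) R1:  4.648934 phi_2 - 1.44646 phi_3 = -0.173166
  R3 <- R3 - (0.2865/5.1086) R1 = R3 - (0.056082) R1:  -1.44646 phi_2 + 5.092533 phi_3 = -1.67306
  R3 <- R3 - (-1.44646/4.648934) R2 = R3 - (-0.311138) R2:  4.642484 phi_3 = -1.726939
Back-substitution:
  phi_hat_3 = -1.726939 / 4.642484 = -0.371986
  phi_hat_2 = (-0.173166 - (-1.44646)(-0.371986)) / 4.648934 = -0.152988
  phi_hat_1 = (-1.5324 - (-1.5324)(-0.152988) - (0.2865)(-0.371986)) / 5.1086 = -0.324994
So phi_hat = [-0.3250, -0.1530, -0.3720].
Therefore phi_hat_1 = -0.3250.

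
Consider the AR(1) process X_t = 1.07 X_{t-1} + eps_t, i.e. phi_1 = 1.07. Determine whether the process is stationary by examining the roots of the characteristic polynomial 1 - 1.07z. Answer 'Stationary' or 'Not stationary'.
\text{Not stationary}

The AR(p) characteristic polynomial is P(z) = 1 - 1.07z.
Stationarity requires all roots to lie outside the unit circle, i.e. |z| > 1 for every root.
This is linear in z: 1 + (-1.07) z = 0  =>  z = -1/(-1.07) = 0.934579,  |z| = 0.934579.
Moduli of all roots: 0.9346.
All moduli strictly greater than 1? No.
Verdict: Not stationary.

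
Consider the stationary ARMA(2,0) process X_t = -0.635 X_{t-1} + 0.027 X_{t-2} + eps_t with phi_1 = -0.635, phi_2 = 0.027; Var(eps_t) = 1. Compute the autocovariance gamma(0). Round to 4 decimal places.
\gamma(0) = 1.7432

Multiply the model equation by X_{t-k} and take expectations. With theta_0 = psi_0 = 1 and psi_j the MA(infinity) weights, this gives
  gamma(k) - sum_i phi_i gamma(k-i) = c_k,
  c_k = sigma^2 * sum_{j=k..q} theta_j psi_{j-k}   (c_k = 0 for k > q),
using gamma(-m) = gamma(m).
Pure AR (q = 0): c_0 = sigma^2 = 1, c_k = 0 for k >= 1.
Equations for k = 0, 1, 2 (AR order 2, c_2 = 0):
  (E0) gamma(0) = phi_1 gamma(1) + phi_2 gamma(2) + c_0
  (E1) gamma(1) = phi_1 gamma(0) + phi_2 gamma(1) + c_1
  (E2) gamma(2) = phi_1 gamma(1) + phi_2 gamma(0)
From (E1): gamma(1) = A gamma(0) + B with
  A = phi_1 / (1 - phi_2) = -0.635 / 0.973 = -0.652621,   B = c_1 / (1 - phi_2) = 0 / 0.973 = 0.
Insert (E2) into (E0): gamma(0) (1 - phi_2^2) = phi_1 (1 + phi_2) gamma(1) + c_0.
  phi_1 (1 + phi_2) = (-0.635)(1.027) = -0.652145,   1 - phi_2^2 = 0.999271.
Replace gamma(1) by A gamma(0) + B and collect gamma(0):
  gamma(0) [0.999271 - (-0.652145)(-0.652621)] = c_0 = 1
  gamma(0) * 0.573668 = 1
  gamma(0) = 1 / 0.573668 = 1.74317.
Therefore gamma(0) = 1.7432 (to 4 decimal places).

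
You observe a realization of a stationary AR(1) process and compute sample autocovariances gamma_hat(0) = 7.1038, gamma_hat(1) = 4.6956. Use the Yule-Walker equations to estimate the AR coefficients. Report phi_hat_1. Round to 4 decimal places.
\hat\phi_{1} = 0.6610

The Yule-Walker equations for an AR(p) process read, in matrix form,
  Gamma_p phi = r_p,   with   (Gamma_p)_{ij} = gamma(|i - j|),
                       (r_p)_i = gamma(i),   i,j = 1..p.
Substitute the sample gammas (Toeplitz matrix and right-hand side of size 1):
  Gamma_p = [[7.1038]]
  r_p     = [4.6956]
With p = 1 this is the single equation gamma(0) phi_1 = gamma(1):
  phi_hat_1 = gamma(1) / gamma(0) = 4.6956 / 7.1038 = 0.6610.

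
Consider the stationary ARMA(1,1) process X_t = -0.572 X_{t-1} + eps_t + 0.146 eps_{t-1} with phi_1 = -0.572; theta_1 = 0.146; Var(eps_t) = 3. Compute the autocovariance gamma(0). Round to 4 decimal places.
\gamma(0) = 3.8092

Multiply the model equation by X_{t-k} and take expectations. With theta_0 = psi_0 = 1 and psi_j the MA(infinity) weights, this gives
  gamma(k) - sum_i phi_i gamma(k-i) = c_k,
  c_k = sigma^2 * sum_{j=k..q} theta_j psi_{j-k}   (c_k = 0 for k > q),
using gamma(-m) = gamma(m).
psi-weights needed (psi_j = theta_j + sum_i phi_i psi_{j-i}):
  psi_1 = theta_1 + phi_1 = 0.146 + (-0.572) = -0.426
Right-hand sides:
  c_0 = sigma^2 (1 + theta_1 psi_1) = 3 * (1 + (0.146)(-0.426)) = 3 * 0.937804 = 2.813412
  c_1 = sigma^2 theta_1 = 3 * (0.146) = 0.438
  c_2 = 0
Equations for k = 0 and k = 1 (AR order 1):
  gamma(0) = phi_1 gamma(1) + c_0
  gamma(1) = phi_1 gamma(0) + c_1
Substituting the second into the first: gamma(0) (1 - phi_1^2) = c_0 + phi_1 c_1, so
  gamma(0) = (c_0 + phi_1 c_1) / (1 - phi_1^2) = (2.813412 + (-0.572)(0.438)) / (1 - (-0.572)^2) = 2.562876 / 0.672816 = 3.809178.
Therefore gamma(0) = 3.8092 (to 4 decimal places).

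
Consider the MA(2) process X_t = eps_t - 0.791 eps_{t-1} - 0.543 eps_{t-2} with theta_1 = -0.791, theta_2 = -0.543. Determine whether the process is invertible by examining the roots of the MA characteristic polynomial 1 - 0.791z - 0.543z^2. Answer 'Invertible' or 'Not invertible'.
\text{Not invertible}

The MA(q) characteristic polynomial is P(z) = 1 - 0.791z - 0.543z^2.
Invertibility requires all roots to lie outside the unit circle, i.e. |z| > 1 for every root.
Set 1 + (-0.791) z + (-0.543) z^2 = 0, i.e. a z^2 + b z + c = 0 with a = -0.543, b = -0.791, c = 1.
Discriminant D = b^2 - 4ac = (-0.791)^2 - 4*(-0.543)*1 = 0.625681 - (-2.172) = 2.797681.
D >= 0, so the roots are real: z = (-b +/- sqrt(D)) / (2a) = (0.791 +/- 1.672627) / (-1.086).
  z_1 = (0.791 + 1.672627) / (-1.086) = -2.2685,   |z_1| = 2.2685.
  z_2 = (0.791 - 1.672627) / (-1.086) = 0.8118,   |z_2| = 0.8118.
Moduli of all roots: 2.2685, 0.8118.
All moduli strictly greater than 1? No.
Verdict: Not invertible.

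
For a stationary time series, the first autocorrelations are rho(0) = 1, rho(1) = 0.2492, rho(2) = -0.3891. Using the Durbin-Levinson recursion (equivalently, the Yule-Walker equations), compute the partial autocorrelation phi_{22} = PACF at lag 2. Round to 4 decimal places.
\phi_{22} = -0.4811

The PACF at lag k is phi_{kk}, the last component of the solution
to the Yule-Walker system G_k phi = r_k where
  (G_k)_{ij} = rho(|i - j|), (r_k)_i = rho(i), i,j = 1..k.
Equivalently, Durbin-Levinson gives phi_{kk} iteratively:
  phi_{11} = rho(1)
  phi_{kk} = [rho(k) - sum_{j=1..k-1} phi_{k-1,j} rho(k-j)]
            / [1 - sum_{j=1..k-1} phi_{k-1,j} rho(j)],
  phi_{k,j} = phi_{k-1,j} - phi_{kk} phi_{k-1,k-j},  j = 1..k-1.
Step k = 1:
  phi_11 = rho(1) = 0.2492.
Step k = 2:
  phi_22 = [rho(2) - phi_11 rho(1)] / [1 - phi_11 rho(1)] = [-0.3891 - (0.2492)(0.2492)] / [1 - (0.2492)(0.2492)]
         = -0.45120064 / 0.93789936 = -0.4811.
Therefore phi_{22} = -0.4811.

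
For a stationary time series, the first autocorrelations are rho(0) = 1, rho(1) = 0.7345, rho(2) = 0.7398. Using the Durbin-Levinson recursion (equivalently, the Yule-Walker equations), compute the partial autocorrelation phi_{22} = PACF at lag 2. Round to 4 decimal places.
\phi_{22} = 0.4350

The PACF at lag k is phi_{kk}, the last component of the solution
to the Yule-Walker system G_k phi = r_k where
  (G_k)_{ij} = rho(|i - j|), (r_k)_i = rho(i), i,j = 1..k.
Equivalently, Durbin-Levinson gives phi_{kk} iteratively:
  phi_{11} = rho(1)
  phi_{kk} = [rho(k) - sum_{j=1..k-1} phi_{k-1,j} rho(k-j)]
            / [1 - sum_{j=1..k-1} phi_{k-1,j} rho(j)],
  phi_{k,j} = phi_{k-1,j} - phi_{kk} phi_{k-1,k-j},  j = 1..k-1.
Step k = 1:
  phi_11 = rho(1) = 0.7345.
Step k = 2:
  phi_22 = [rho(2) - phi_11 rho(1)] / [1 - phi_11 rho(1)] = [0.7398 - (0.7345)(0.7345)] / [1 - (0.7345)(0.7345)]
         = 0.20030975 / 0.46050975 = 0.435.
Therefore phi_{22} = 0.4350.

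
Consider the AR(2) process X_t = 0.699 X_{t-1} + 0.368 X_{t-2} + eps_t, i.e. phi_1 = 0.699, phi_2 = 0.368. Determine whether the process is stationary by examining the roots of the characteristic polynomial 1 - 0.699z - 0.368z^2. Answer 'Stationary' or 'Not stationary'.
\text{Not stationary}

The AR(p) characteristic polynomial is P(z) = 1 - 0.699z - 0.368z^2.
Stationarity requires all roots to lie outside the unit circle, i.e. |z| > 1 for every root.
Set 1 + (-0.699) z + (-0.368) z^2 = 0, i.e. a z^2 + b z + c = 0 with a = -0.368, b = -0.699, c = 1.
Discriminant D = b^2 - 4ac = (-0.699)^2 - 4*(-0.368)*1 = 0.488601 - (-1.472) = 1.960601.
D >= 0, so the roots are real: z = (-b +/- sqrt(D)) / (2a) = (0.699 +/- 1.400215) / (-0.736).
  z_1 = (0.699 + 1.400215) / (-0.736) = -2.8522,   |z_1| = 2.8522.
  z_2 = (0.699 - 1.400215) / (-0.736) = 0.9527,   |z_2| = 0.9527.
Moduli of all roots: 2.8522, 0.9527.
All moduli strictly greater than 1? No.
Verdict: Not stationary.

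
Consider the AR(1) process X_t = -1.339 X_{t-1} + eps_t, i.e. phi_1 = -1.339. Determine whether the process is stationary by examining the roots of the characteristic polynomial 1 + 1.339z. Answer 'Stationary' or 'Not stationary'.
\text{Not stationary}

The AR(p) characteristic polynomial is P(z) = 1 + 1.339z.
Stationarity requires all roots to lie outside the unit circle, i.e. |z| > 1 for every root.
This is linear in z: 1 + (1.339) z = 0  =>  z = -1/(1.339) = -0.746826,  |z| = 0.746826.
Moduli of all roots: 0.7468.
All moduli strictly greater than 1? No.
Verdict: Not stationary.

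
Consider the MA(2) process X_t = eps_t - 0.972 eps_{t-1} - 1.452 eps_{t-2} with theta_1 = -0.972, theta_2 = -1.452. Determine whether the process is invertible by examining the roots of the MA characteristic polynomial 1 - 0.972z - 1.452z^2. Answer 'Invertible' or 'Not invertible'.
\text{Not invertible}

The MA(q) characteristic polynomial is P(z) = 1 - 0.972z - 1.452z^2.
Invertibility requires all roots to lie outside the unit circle, i.e. |z| > 1 for every root.
Set 1 + (-0.972) z + (-1.452) z^2 = 0, i.e. a z^2 + b z + c = 0 with a = -1.452, b = -0.972, c = 1.
Discriminant D = b^2 - 4ac = (-0.972)^2 - 4*(-1.452)*1 = 0.944784 - (-5.808) = 6.752784.
D >= 0, so the roots are real: z = (-b +/- sqrt(D)) / (2a) = (0.972 +/- 2.598612) / (-2.904).
  z_1 = (0.972 + 2.598612) / (-2.904) = -1.2295,   |z_1| = 1.2295.
  z_2 = (0.972 - 2.598612) / (-2.904) = 0.5601,   |z_2| = 0.5601.
Moduli of all roots: 1.2295, 0.5601.
All moduli strictly greater than 1? No.
Verdict: Not invertible.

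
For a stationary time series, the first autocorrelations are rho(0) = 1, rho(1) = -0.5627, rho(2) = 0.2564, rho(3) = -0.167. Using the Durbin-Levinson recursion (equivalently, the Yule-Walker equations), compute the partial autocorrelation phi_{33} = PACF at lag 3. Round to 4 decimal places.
\phi_{33} = -0.0879

The PACF at lag k is phi_{kk}, the last component of the solution
to the Yule-Walker system G_k phi = r_k where
  (G_k)_{ij} = rho(|i - j|), (r_k)_i = rho(i), i,j = 1..k.
Equivalently, Durbin-Levinson gives phi_{kk} iteratively:
  phi_{11} = rho(1)
  phi_{kk} = [rho(k) - sum_{j=1..k-1} phi_{k-1,j} rho(k-j)]
            / [1 - sum_{j=1..k-1} phi_{k-1,j} rho(j)],
  phi_{k,j} = phi_{k-1,j} - phi_{kk} phi_{k-1,k-j},  j = 1..k-1.
Step k = 1:
  phi_11 = rho(1) = -0.5627.
Step k = 2:
  phi_22 = [rho(2) - phi_11 rho(1)] / [1 - phi_11 rho(1)] = [0.2564 - (-0.5627)(-0.5627)] / [1 - (-0.5627)(-0.5627)]
         = -0.06023129 / 0.68336871 = -0.088139.
  Update: phi_21 = phi_11 - phi_22 phi_11 = -0.5627 - (-0.088139)(-0.5627) = -0.612296.
Step k = 3:
  phi_33 = [rho(3) - phi_21 rho(2) - phi_22 rho(1)] / [1 - phi_21 rho(1) - phi_22 rho(2)]
    numerator   = -0.167 - (-0.612296)(0.2564) - (-0.088139)(-0.5627) = -0.05960308
    denominator = 1 - (-0.612296)(-0.5627) - (-0.088139)(0.2564) = 0.67806
  phi_33 = -0.05960308 / 0.67806 = -0.0879.
Therefore phi_{33} = -0.0879.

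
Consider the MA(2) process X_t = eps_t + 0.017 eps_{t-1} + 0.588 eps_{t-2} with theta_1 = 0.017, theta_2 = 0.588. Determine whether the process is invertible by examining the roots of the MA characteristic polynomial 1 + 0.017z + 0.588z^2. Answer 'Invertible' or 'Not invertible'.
\text{Invertible}

The MA(q) characteristic polynomial is P(z) = 1 + 0.017z + 0.588z^2.
Invertibility requires all roots to lie outside the unit circle, i.e. |z| > 1 for every root.
Set 1 + (0.017) z + (0.588) z^2 = 0, i.e. a z^2 + b z + c = 0 with a = 0.588, b = 0.017, c = 1.
Discriminant D = b^2 - 4ac = (0.017)^2 - 4*(0.588)*1 = 0.000289 - (2.352) = -2.351711.
D < 0, so the roots are the complex-conjugate pair z = (-b +/- i sqrt(-D)) / (2a) = -0.0145 +/- 1.304i.
For a conjugate pair |z|^2 = z * conj(z) = (product of roots) = c/a = 1/(0.588) = 1.70068, so |z| = sqrt(1.70068) = 1.3041 for both roots.
Moduli of all roots: 1.3041, 1.3041.
All moduli strictly greater than 1? Yes.
Verdict: Invertible.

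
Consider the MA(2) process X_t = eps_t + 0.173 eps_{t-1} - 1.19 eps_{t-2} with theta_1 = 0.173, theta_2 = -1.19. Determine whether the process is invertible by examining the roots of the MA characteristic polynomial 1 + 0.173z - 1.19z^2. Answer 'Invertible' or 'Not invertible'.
\text{Not invertible}

The MA(q) characteristic polynomial is P(z) = 1 + 0.173z - 1.19z^2.
Invertibility requires all roots to lie outside the unit circle, i.e. |z| > 1 for every root.
Set 1 + (0.173) z + (-1.19) z^2 = 0, i.e. a z^2 + b z + c = 0 with a = -1.19, b = 0.173, c = 1.
Discriminant D = b^2 - 4ac = (0.173)^2 - 4*(-1.19)*1 = 0.029929 - (-4.76) = 4.789929.
D >= 0, so the roots are real: z = (-b +/- sqrt(D)) / (2a) = (-0.173 +/- 2.188591) / (-2.38).
  z_1 = (-0.173 + 2.188591) / (-2.38) = -0.8469,   |z_1| = 0.8469.
  z_2 = (-0.173 - 2.188591) / (-2.38) = 0.9923,   |z_2| = 0.9923.
Moduli of all roots: 0.8469, 0.9923.
All moduli strictly greater than 1? No.
Verdict: Not invertible.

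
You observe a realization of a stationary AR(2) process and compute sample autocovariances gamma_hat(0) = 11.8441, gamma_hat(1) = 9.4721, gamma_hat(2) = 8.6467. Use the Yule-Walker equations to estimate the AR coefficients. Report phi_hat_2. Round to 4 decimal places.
\hat\phi_{2} = 0.2510

The Yule-Walker equations for an AR(p) process read, in matrix form,
  Gamma_p phi = r_p,   with   (Gamma_p)_{ij} = gamma(|i - j|),
                       (r_p)_i = gamma(i),   i,j = 1..p.
Substitute the sample gammas (Toeplitz matrix and right-hand side of size 2):
  Gamma_p = [[11.8441, 9.4721], [9.4721, 11.8441]]
  r_p     = [9.4721, 8.6467]
Written out:
  11.8441 phi_1 + 9.4721 phi_2 = 9.4721
  9.4721 phi_1 + 11.8441 phi_2 = 8.6467
Solve by Cramer's rule:
  det = gamma(0)^2 - gamma(1)^2 = (11.8441)^2 - (9.4721)^2 = 140.28270481 - 89.72067841 = 50.5620264
  phi_hat_1 = [gamma(1) gamma(0) - gamma(1) gamma(2)] / det = [(9.4721)(11.8441) - (9.4721)(8.6467)] / 50.5620264 = 30.28609254 / 50.5620264 = 0.599
  phi_hat_2 = [gamma(0) gamma(2) - gamma(1)^2] / det = [(11.8441)(8.6467) - (9.4721)^2] / 50.5620264 = 12.69170106 / 50.5620264 = 0.251
So phi_hat = [0.5990, 0.2510].
Therefore phi_hat_2 = 0.2510.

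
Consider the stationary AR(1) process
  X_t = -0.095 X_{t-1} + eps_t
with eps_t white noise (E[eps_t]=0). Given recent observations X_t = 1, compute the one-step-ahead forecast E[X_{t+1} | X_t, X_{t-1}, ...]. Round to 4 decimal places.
E[X_{t+1} \mid \mathcal F_t] = -0.0950

For an AR(p) model X_t = c + sum_i phi_i X_{t-i} + eps_t, the
one-step-ahead conditional mean is
  E[X_{t+1} | X_t, ...] = c + sum_i phi_i X_{t+1-i}.
Substitute known values:
  E[X_{t+1} | ...] = (-0.095) * (1)
                   = -0.0950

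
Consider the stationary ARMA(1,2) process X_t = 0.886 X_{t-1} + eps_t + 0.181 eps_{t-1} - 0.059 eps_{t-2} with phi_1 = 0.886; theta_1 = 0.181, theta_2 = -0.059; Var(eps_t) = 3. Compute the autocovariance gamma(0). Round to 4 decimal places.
\gamma(0) = 17.3776

Multiply the model equation by X_{t-k} and take expectations. With theta_0 = psi_0 = 1 and psi_j the MA(infinity) weights, this gives
  gamma(k) - sum_i phi_i gamma(k-i) = c_k,
  c_k = sigma^2 * sum_{j=k..q} theta_j psi_{j-k}   (c_k = 0 for k > q),
using gamma(-m) = gamma(m).
psi-weights needed (psi_j = theta_j + sum_i phi_i psi_{j-i}):
  psi_1 = theta_1 + phi_1 = 0.181 + (0.886) = 1.067
  psi_2 = theta_2 + phi_1 psi_1 = -0.059 + (0.886)(1.067) = 0.886362
Right-hand sides:
  c_0 = sigma^2 (1 + theta_1 psi_1 + theta_2 psi_2) = 3 * (1 + (0.181)(1.067) + (-0.059)(0.886362)) = 3 * 1.140832 = 3.422495
  c_1 = sigma^2 (theta_1 + theta_2 psi_1) = 3 * (0.181 + (-0.059)(1.067)) = 0.354141
  c_2 = sigma^2 theta_2 = 3 * (-0.059) = -0.177
Equations for k = 0 and k = 1 (AR order 1):
  gamma(0) = phi_1 gamma(1) + c_0
  gamma(1) = phi_1 gamma(0) + c_1
Substituting the second into the first: gamma(0) (1 - phi_1^2) = c_0 + phi_1 c_1, so
  gamma(0) = (c_0 + phi_1 c_1) / (1 - phi_1^2) = (3.422495 + (0.886)(0.354141)) / (1 - (0.886)^2) = 3.736264 / 0.215004 = 17.377648.
Therefore gamma(0) = 17.3776 (to 4 decimal places).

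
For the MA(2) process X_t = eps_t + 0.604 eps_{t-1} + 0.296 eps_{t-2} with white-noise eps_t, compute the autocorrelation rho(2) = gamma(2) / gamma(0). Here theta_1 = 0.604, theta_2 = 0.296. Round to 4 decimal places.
\rho(2) = 0.2038

For an MA(q) process with theta_0 = 1, the autocovariance is
  gamma(k) = sigma^2 * sum_{i=0..q-k} theta_i * theta_{i+k},
and rho(k) = gamma(k) / gamma(0). Sigma^2 cancels.
  numerator   = (1)*(0.296) = 0.296.
  denominator = (1)^2 + (0.604)^2 + (0.296)^2 = 1.452432.
  rho(2) = 0.296 / 1.452432 = 0.2038.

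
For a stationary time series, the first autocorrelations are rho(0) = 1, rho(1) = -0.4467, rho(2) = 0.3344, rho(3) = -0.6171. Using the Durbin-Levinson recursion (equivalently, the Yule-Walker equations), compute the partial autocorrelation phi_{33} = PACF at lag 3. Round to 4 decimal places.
\phi_{33} = -0.5370

The PACF at lag k is phi_{kk}, the last component of the solution
to the Yule-Walker system G_k phi = r_k where
  (G_k)_{ij} = rho(|i - j|), (r_k)_i = rho(i), i,j = 1..k.
Equivalently, Durbin-Levinson gives phi_{kk} iteratively:
  phi_{11} = rho(1)
  phi_{kk} = [rho(k) - sum_{j=1..k-1} phi_{k-1,j} rho(k-j)]
            / [1 - sum_{j=1..k-1} phi_{k-1,j} rho(j)],
  phi_{k,j} = phi_{k-1,j} - phi_{kk} phi_{k-1,k-j},  j = 1..k-1.
Step k = 1:
  phi_11 = rho(1) = -0.4467.
Step k = 2:
  phi_22 = [rho(2) - phi_11 rho(1)] / [1 - phi_11 rho(1)] = [0.3344 - (-0.4467)(-0.4467)] / [1 - (-0.4467)(-0.4467)]
         = 0.13485911 / 0.80045911 = 0.168477.
  Update: phi_21 = phi_11 - phi_22 phi_11 = -0.4467 - (0.168477)(-0.4467) = -0.371441.
Step k = 3:
  phi_33 = [rho(3) - phi_21 rho(2) - phi_22 rho(1)] / [1 - phi_21 rho(1) - phi_22 rho(2)]
    numerator   = -0.6171 - (-0.371441)(0.3344) - (0.168477)(-0.4467) = -0.41763129
    denominator = 1 - (-0.371441)(-0.4467) - (0.168477)(0.3344) = 0.77773842
  phi_33 = -0.41763129 / 0.77773842 = -0.537.
Therefore phi_{33} = -0.5370.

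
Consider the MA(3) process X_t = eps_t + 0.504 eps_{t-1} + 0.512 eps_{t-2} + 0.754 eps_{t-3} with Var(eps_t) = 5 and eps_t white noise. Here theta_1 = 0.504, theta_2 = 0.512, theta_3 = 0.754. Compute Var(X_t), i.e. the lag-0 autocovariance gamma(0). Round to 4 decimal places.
\gamma(0) = 10.4234

For an MA(q) process X_t = eps_t + sum_i theta_i eps_{t-i} with
Var(eps_t) = sigma^2, the variance is
  gamma(0) = sigma^2 * (1 + sum_i theta_i^2).
  sum_i theta_i^2 = (0.504)^2 + (0.512)^2 + (0.754)^2 = 0.254016 + 0.262144 + 0.568516 = 1.084676.
  gamma(0) = 5 * (1 + 1.084676) = 5 * 2.084676 = 10.42338, which rounds to 10.4234.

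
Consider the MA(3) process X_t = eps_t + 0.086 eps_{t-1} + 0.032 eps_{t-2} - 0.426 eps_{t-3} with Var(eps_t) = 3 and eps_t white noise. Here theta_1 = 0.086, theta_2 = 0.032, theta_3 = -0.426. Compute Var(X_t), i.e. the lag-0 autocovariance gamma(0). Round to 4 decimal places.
\gamma(0) = 3.5697

For an MA(q) process X_t = eps_t + sum_i theta_i eps_{t-i} with
Var(eps_t) = sigma^2, the variance is
  gamma(0) = sigma^2 * (1 + sum_i theta_i^2).
  sum_i theta_i^2 = (0.086)^2 + (0.032)^2 + (-0.426)^2 = 0.007396 + 0.001024 + 0.181476 = 0.189896.
  gamma(0) = 3 * (1 + 0.189896) = 3 * 1.189896 = 3.569688, which rounds to 3.5697.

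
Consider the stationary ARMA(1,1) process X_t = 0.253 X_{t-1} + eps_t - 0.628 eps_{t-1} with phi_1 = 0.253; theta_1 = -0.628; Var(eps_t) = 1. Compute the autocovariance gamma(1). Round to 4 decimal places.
\gamma(1) = -0.3370

Multiply the model equation by X_{t-k} and take expectations. With theta_0 = psi_0 = 1 and psi_j the MA(infinity) weights, this gives
  gamma(k) - sum_i phi_i gamma(k-i) = c_k,
  c_k = sigma^2 * sum_{j=k..q} theta_j psi_{j-k}   (c_k = 0 for k > q),
using gamma(-m) = gamma(m).
psi-weights needed (psi_j = theta_j + sum_i phi_i psi_{j-i}):
  psi_1 = theta_1 + phi_1 = -0.628 + (0.253) = -0.375
Right-hand sides:
  c_0 = sigma^2 (1 + theta_1 psi_1) = 1 * (1 + (-0.628)(-0.375)) = 1 * 1.2355 = 1.2355
  c_1 = sigma^2 theta_1 = 1 * (-0.628) = -0.628
  c_2 = 0
Equations for k = 0 and k = 1 (AR order 1):
  gamma(0) = phi_1 gamma(1) + c_0
  gamma(1) = phi_1 gamma(0) + c_1
Substituting the second into the first: gamma(0) (1 - phi_1^2) = c_0 + phi_1 c_1, so
  gamma(0) = (c_0 + phi_1 c_1) / (1 - phi_1^2) = (1.2355 + (0.253)(-0.628)) / (1 - (0.253)^2) = 1.076616 / 0.935991 = 1.150242.
  gamma(1) = phi_1 gamma(0) + c_1 = (0.253)(1.150242) + (-0.628) = -0.336989.
Therefore gamma(1) = -0.3370 (to 4 decimal places).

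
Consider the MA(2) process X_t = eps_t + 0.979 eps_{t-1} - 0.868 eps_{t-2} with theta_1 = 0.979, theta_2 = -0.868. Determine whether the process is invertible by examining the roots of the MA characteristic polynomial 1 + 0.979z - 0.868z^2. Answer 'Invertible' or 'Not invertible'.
\text{Not invertible}

The MA(q) characteristic polynomial is P(z) = 1 + 0.979z - 0.868z^2.
Invertibility requires all roots to lie outside the unit circle, i.e. |z| > 1 for every root.
Set 1 + (0.979) z + (-0.868) z^2 = 0, i.e. a z^2 + b z + c = 0 with a = -0.868, b = 0.979, c = 1.
Discriminant D = b^2 - 4ac = (0.979)^2 - 4*(-0.868)*1 = 0.958441 - (-3.472) = 4.430441.
D >= 0, so the roots are real: z = (-b +/- sqrt(D)) / (2a) = (-0.979 +/- 2.104861) / (-1.736).
  z_1 = (-0.979 + 2.104861) / (-1.736) = -0.6485,   |z_1| = 0.6485.
  z_2 = (-0.979 - 2.104861) / (-1.736) = 1.7764,   |z_2| = 1.7764.
Moduli of all roots: 0.6485, 1.7764.
All moduli strictly greater than 1? No.
Verdict: Not invertible.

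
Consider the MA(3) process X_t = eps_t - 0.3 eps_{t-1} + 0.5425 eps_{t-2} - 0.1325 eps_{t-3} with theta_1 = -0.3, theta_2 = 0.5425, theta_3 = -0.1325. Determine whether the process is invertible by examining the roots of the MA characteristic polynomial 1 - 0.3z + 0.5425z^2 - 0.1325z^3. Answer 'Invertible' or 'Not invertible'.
\text{Invertible}

The MA(q) characteristic polynomial is P(z) = 1 - 0.3z + 0.5425z^2 - 0.1325z^3.
Invertibility requires all roots to lie outside the unit circle, i.e. |z| > 1 for every root.
Degree 3: look for a simple real root z0 first, then factor out (1 - z/z0) and solve the remaining quadratic.
Testing z0 = 4: P(4) = 1 + (-0.3)(4) + (0.5425)(4)^2 + (-0.1325)(4)^3
  = 1 + (-1.2) + (8.68) + (-8.48) = 0.  So z_0 = 4 is a root, |z_0| = 4.
Divide out the factor (1 - 0.25 z) = (1 - z/z0) (since 1/z0 = 0.25):
  P(z) = (1 - 0.25 z)(1 + (-0.05) z + (0.53) z^2)
  [check: z-coef -0.05 - (0.25) = -0.3; z^2-coef 0.53 - (0.25)(-0.05) = 0.5425; z^3-coef -(0.25)(0.53) = -0.1325.]
Remaining roots from the quadratic factor 1 + (-0.05) z + (0.53) z^2:
  Set 1 + (-0.05) z + (0.53) z^2 = 0, i.e. a z^2 + b z + c = 0 with a = 0.53, b = -0.05, c = 1.
  Discriminant D = b^2 - 4ac = (-0.05)^2 - 4*(0.53)*1 = 0.0025 - (2.12) = -2.1175.
  D < 0, so the roots are the complex-conjugate pair z = (-b +/- i sqrt(-D)) / (2a) = 0.0472 +/- 1.3728i.
  For a conjugate pair |z|^2 = z * conj(z) = (product of roots) = c/a = 1/(0.53) = 1.886792, so |z| = sqrt(1.886792) = 1.3736 for both roots.
Moduli of all roots: 4.0000, 1.3736, 1.3736.
All moduli strictly greater than 1? Yes.
Verdict: Invertible.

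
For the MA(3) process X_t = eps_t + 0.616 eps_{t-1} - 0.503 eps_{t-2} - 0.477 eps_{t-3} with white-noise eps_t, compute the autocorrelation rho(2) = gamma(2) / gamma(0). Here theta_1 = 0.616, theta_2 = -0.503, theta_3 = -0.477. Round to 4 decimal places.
\rho(2) = -0.4284

For an MA(q) process with theta_0 = 1, the autocovariance is
  gamma(k) = sigma^2 * sum_{i=0..q-k} theta_i * theta_{i+k},
and rho(k) = gamma(k) / gamma(0). Sigma^2 cancels.
  numerator   = (1)*(-0.503) + (0.616)*(-0.477) = -0.796832.
  denominator = (1)^2 + (0.616)^2 + (-0.503)^2 + (-0.477)^2 = 1.859994.
  rho(2) = -0.796832 / 1.859994 = -0.4284.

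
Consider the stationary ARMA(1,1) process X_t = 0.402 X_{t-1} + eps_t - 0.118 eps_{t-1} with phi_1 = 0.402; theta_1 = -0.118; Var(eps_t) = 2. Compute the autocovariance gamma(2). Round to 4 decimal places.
\gamma(2) = 0.2594

Multiply the model equation by X_{t-k} and take expectations. With theta_0 = psi_0 = 1 and psi_j the MA(infinity) weights, this gives
  gamma(k) - sum_i phi_i gamma(k-i) = c_k,
  c_k = sigma^2 * sum_{j=k..q} theta_j psi_{j-k}   (c_k = 0 for k > q),
using gamma(-m) = gamma(m).
psi-weights needed (psi_j = theta_j + sum_i phi_i psi_{j-i}):
  psi_1 = theta_1 + phi_1 = -0.118 + (0.402) = 0.284
Right-hand sides:
  c_0 = sigma^2 (1 + theta_1 psi_1) = 2 * (1 + (-0.118)(0.284)) = 2 * 0.966488 = 1.932976
  c_1 = sigma^2 theta_1 = 2 * (-0.118) = -0.236
  c_2 = 0
Equations for k = 0 and k = 1 (AR order 1):
  gamma(0) = phi_1 gamma(1) + c_0
  gamma(1) = phi_1 gamma(0) + c_1
Substituting the second into the first: gamma(0) (1 - phi_1^2) = c_0 + phi_1 c_1, so
  gamma(0) = (c_0 + phi_1 c_1) / (1 - phi_1^2) = (1.932976 + (0.402)(-0.236)) / (1 - (0.402)^2) = 1.838104 / 0.838396 = 2.192405.
  gamma(1) = phi_1 gamma(0) + c_1 = (0.402)(2.192405) + (-0.236) = 0.645347.
For k = 2 (> q): gamma(2) = phi_1 gamma(1) = (0.402)(0.645347) = 0.259429.
Therefore gamma(2) = 0.2594 (to 4 decimal places).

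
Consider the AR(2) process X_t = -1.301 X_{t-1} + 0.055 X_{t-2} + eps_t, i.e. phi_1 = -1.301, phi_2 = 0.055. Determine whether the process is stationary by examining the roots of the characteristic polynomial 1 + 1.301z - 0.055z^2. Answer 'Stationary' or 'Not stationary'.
\text{Not stationary}

The AR(p) characteristic polynomial is P(z) = 1 + 1.301z - 0.055z^2.
Stationarity requires all roots to lie outside the unit circle, i.e. |z| > 1 for every root.
Set 1 + (1.301) z + (-0.055) z^2 = 0, i.e. a z^2 + b z + c = 0 with a = -0.055, b = 1.301, c = 1.
Discriminant D = b^2 - 4ac = (1.301)^2 - 4*(-0.055)*1 = 1.692601 - (-0.22) = 1.912601.
D >= 0, so the roots are real: z = (-b +/- sqrt(D)) / (2a) = (-1.301 +/- 1.382968) / (-0.11).
  z_1 = (-1.301 + 1.382968) / (-0.11) = -0.7452,   |z_1| = 0.7452.
  z_2 = (-1.301 - 1.382968) / (-0.11) = 24.3997,   |z_2| = 24.3997.
Moduli of all roots: 0.7452, 24.3997.
All moduli strictly greater than 1? No.
Verdict: Not stationary.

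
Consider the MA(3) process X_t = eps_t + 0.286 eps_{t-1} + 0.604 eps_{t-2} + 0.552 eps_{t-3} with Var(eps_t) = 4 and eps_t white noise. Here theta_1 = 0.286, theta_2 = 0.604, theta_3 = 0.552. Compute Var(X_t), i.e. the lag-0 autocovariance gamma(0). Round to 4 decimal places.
\gamma(0) = 7.0053

For an MA(q) process X_t = eps_t + sum_i theta_i eps_{t-i} with
Var(eps_t) = sigma^2, the variance is
  gamma(0) = sigma^2 * (1 + sum_i theta_i^2).
  sum_i theta_i^2 = (0.286)^2 + (0.604)^2 + (0.552)^2 = 0.081796 + 0.364816 + 0.304704 = 0.751316.
  gamma(0) = 4 * (1 + 0.751316) = 4 * 1.751316 = 7.005264, which rounds to 7.0053.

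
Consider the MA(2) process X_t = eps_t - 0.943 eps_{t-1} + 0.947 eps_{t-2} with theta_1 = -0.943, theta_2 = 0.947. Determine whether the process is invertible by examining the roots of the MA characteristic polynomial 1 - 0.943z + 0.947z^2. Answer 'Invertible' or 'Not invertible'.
\text{Invertible}

The MA(q) characteristic polynomial is P(z) = 1 - 0.943z + 0.947z^2.
Invertibility requires all roots to lie outside the unit circle, i.e. |z| > 1 for every root.
Set 1 + (-0.943) z + (0.947) z^2 = 0, i.e. a z^2 + b z + c = 0 with a = 0.947, b = -0.943, c = 1.
Discriminant D = b^2 - 4ac = (-0.943)^2 - 4*(0.947)*1 = 0.889249 - (3.788) = -2.898751.
D < 0, so the roots are the complex-conjugate pair z = (-b +/- i sqrt(-D)) / (2a) = 0.4979 +/- 0.8989i.
For a conjugate pair |z|^2 = z * conj(z) = (product of roots) = c/a = 1/(0.947) = 1.055966, so |z| = sqrt(1.055966) = 1.0276 for both roots.
Moduli of all roots: 1.0276, 1.0276.
All moduli strictly greater than 1? Yes.
Verdict: Invertible.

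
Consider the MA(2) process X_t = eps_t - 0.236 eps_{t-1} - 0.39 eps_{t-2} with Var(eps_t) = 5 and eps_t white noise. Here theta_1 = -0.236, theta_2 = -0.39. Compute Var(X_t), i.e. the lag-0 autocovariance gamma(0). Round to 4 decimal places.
\gamma(0) = 6.0390

For an MA(q) process X_t = eps_t + sum_i theta_i eps_{t-i} with
Var(eps_t) = sigma^2, the variance is
  gamma(0) = sigma^2 * (1 + sum_i theta_i^2).
  sum_i theta_i^2 = (-0.236)^2 + (-0.39)^2 = 0.055696 + 0.1521 = 0.207796.
  gamma(0) = 5 * (1 + 0.207796) = 5 * 1.207796 = 6.03898, which rounds to 6.0390.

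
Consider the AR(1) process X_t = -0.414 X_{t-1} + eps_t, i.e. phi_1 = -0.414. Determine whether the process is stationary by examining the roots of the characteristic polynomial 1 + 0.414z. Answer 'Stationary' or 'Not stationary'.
\text{Stationary}

The AR(p) characteristic polynomial is P(z) = 1 + 0.414z.
Stationarity requires all roots to lie outside the unit circle, i.e. |z| > 1 for every root.
This is linear in z: 1 + (0.414) z = 0  =>  z = -1/(0.414) = -2.415459,  |z| = 2.415459.
Moduli of all roots: 2.4155.
All moduli strictly greater than 1? Yes.
Verdict: Stationary.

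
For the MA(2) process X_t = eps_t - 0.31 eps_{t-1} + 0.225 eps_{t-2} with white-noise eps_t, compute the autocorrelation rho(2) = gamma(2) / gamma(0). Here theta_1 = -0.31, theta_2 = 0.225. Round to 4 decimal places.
\rho(2) = 0.1962

For an MA(q) process with theta_0 = 1, the autocovariance is
  gamma(k) = sigma^2 * sum_{i=0..q-k} theta_i * theta_{i+k},
and rho(k) = gamma(k) / gamma(0). Sigma^2 cancels.
  numerator   = (1)*(0.225) = 0.225.
  denominator = (1)^2 + (-0.31)^2 + (0.225)^2 = 1.146725.
  rho(2) = 0.225 / 1.146725 = 0.1962.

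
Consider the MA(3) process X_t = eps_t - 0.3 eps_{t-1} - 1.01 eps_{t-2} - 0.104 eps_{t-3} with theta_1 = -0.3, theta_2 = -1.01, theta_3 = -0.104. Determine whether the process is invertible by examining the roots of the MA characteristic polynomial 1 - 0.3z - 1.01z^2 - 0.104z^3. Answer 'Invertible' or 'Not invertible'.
\text{Not invertible}

The MA(q) characteristic polynomial is P(z) = 1 - 0.3z - 1.01z^2 - 0.104z^3.
Invertibility requires all roots to lie outside the unit circle, i.e. |z| > 1 for every root.
Degree 3: look for a simple real root z0 first, then factor out (1 - z/z0) and solve the remaining quadratic.
Testing z0 = -1.25: P(-1.25) = 1 + (-0.3)(-1.25) + (-1.01)(-1.25)^2 + (-0.104)(-1.25)^3
  = 1 + (0.375) + (-1.578125) + (0.203125) = 0.  So z_0 = -1.25 is a root, |z_0| = 1.25.
Divide out the factor (1 + 0.8 z) = (1 - z/z0) (since 1/z0 = -0.8):
  P(z) = (1 + 0.8 z)(1 + (-1.1) z + (-0.13) z^2)
  [check: z-coef -1.1 - (-0.8) = -0.3; z^2-coef -0.13 - (-0.8)(-1.1) = -1.01; z^3-coef -(-0.8)(-0.13) = -0.104.]
Remaining roots from the quadratic factor 1 + (-1.1) z + (-0.13) z^2:
  Set 1 + (-1.1) z + (-0.13) z^2 = 0, i.e. a z^2 + b z + c = 0 with a = -0.13, b = -1.1, c = 1.
  Discriminant D = b^2 - 4ac = (-1.1)^2 - 4*(-0.13)*1 = 1.21 - (-0.52) = 1.73.
  D >= 0, so the roots are real: z = (-b +/- sqrt(D)) / (2a) = (1.1 +/- 1.315295) / (-0.26).
    z_1 = (1.1 + 1.315295) / (-0.26) = -9.2896,   |z_1| = 9.2896.
    z_2 = (1.1 - 1.315295) / (-0.26) = 0.8281,   |z_2| = 0.8281.
Moduli of all roots: 1.2500, 9.2896, 0.8281.
All moduli strictly greater than 1? No.
Verdict: Not invertible.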